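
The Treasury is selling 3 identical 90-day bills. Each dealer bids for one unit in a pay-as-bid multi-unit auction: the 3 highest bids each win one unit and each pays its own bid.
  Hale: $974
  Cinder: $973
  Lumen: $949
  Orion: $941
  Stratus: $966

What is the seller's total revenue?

Ordering the bids: 974 (Hale), 973 (Cinder), 966 (Stratus), 949 (Lumen), 941 (Orion)
Top 3: Hale, Cinder, Stratus.
Total revenue = 974 + 973 + 966 = $2,913.

Total revenue: $2,913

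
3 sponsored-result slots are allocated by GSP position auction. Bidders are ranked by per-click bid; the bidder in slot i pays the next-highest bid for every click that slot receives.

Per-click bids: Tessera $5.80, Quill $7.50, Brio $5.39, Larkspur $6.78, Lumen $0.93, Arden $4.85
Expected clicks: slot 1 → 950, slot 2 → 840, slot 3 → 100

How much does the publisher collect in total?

Sorting advertisers: $7.50 (Quill) > $6.78 (Larkspur) > $5.80 (Tessera) > $5.39 (Brio) > …
Slot 1: Quill pays $6.78 × 950 = $6441.00
Slot 2: Larkspur pays $5.80 × 840 = $4872.00
Slot 3: Tessera pays $5.39 × 100 = $539.00
Total = $11852.00

Total revenue: $11852.00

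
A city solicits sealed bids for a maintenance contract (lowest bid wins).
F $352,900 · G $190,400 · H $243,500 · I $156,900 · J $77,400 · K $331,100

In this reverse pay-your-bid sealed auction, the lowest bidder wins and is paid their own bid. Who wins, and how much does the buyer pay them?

J is paid $77,400

Reverse pay-your-bid sealed auction: the lowest bidder wins and is paid their own bid.
Bids in order: 77,400 (J) < 156,900 (I) < 190,400 (G) < 243,500 (H) < 331,100 (K) < 352,900 (F)
J is lowest → is paid own bid, $77,400.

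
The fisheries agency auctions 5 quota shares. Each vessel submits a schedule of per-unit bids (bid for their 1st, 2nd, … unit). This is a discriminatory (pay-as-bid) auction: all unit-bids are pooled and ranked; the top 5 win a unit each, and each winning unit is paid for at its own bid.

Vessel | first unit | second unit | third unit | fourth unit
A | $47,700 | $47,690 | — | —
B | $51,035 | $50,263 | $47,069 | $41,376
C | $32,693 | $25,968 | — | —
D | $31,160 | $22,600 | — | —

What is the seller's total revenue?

Merging the schedules and taking the best 5: 51,035 (B-1), 50,263 (B-2), 47,700 (A-1), 47,690 (A-2), 47,069 (B-3)
Next rejected bid: $41,376 (not a price — pay-as-bid).
Each winning unit pays its own bid.
Revenue = 51,035 + 50,263 + 47,700 + 47,690 + 47,069 = $243,757.

Total revenue: $243,757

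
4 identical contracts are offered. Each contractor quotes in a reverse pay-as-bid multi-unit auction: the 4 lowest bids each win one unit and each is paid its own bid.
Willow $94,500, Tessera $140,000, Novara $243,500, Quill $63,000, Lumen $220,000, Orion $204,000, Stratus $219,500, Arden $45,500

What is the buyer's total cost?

Total cost: $343,000

Sorting: 45,500 (Arden), 63,000 (Quill), 94,500 (Willow), 140,000 (Tessera), 204,000 (Orion), 219,500 (Stratus), …
The 4 lowest are Arden, Quill, Willow, Tessera.
Total cost = 45,500 + 63,000 + 94,500 + 140,000 = $343,000.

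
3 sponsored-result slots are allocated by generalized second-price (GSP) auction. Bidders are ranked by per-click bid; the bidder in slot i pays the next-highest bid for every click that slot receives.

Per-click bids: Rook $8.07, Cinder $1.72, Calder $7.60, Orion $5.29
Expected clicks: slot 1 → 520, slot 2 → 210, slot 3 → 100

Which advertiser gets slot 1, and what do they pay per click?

Sorting advertisers: $8.07 (Rook) > $7.60 (Calder) > $5.29 (Orion) > $1.72 (Cinder)
Slot 1 goes to the first-ranked bidder, Rook, who pays the next bid down: $7.60/click.

Rook; $7.60 per click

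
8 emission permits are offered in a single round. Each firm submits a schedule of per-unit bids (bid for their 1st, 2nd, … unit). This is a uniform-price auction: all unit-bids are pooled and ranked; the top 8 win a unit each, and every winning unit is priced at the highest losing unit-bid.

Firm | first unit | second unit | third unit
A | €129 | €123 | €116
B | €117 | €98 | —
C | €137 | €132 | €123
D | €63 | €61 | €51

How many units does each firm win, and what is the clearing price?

Merging the schedules and taking the best 8: 137 (C-1), 132 (C-2), 129 (A-1), 123 (A-2), 123 (C-3), 117 (B-1), 116 (A-3), 98 (B-2)
First bid not allocated: €63.
Allocation: A 3, B 2, C 3.

A 3, B 2, C 3; clearing price €63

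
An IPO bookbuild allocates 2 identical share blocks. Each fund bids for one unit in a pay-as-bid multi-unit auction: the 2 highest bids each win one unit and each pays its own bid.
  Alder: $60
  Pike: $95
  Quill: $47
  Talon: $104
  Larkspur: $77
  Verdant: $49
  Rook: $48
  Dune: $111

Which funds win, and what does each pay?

Sorting: 111 (Dune), 104 (Talon), 95 (Pike), 77 (Larkspur), …
Top 2: Dune, Talon.
Each winner pays its own bid: Dune $111, Talon $104.

Dune $111, Talon $104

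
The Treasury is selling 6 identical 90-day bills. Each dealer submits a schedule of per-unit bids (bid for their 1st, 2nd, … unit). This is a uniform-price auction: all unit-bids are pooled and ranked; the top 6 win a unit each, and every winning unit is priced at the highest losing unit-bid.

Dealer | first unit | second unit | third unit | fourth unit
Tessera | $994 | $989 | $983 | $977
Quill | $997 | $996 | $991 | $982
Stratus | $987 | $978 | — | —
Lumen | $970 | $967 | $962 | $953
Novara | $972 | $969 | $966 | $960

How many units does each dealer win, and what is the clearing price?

All unit-bids, highest first — top 6: 997 (Quill-1), 996 (Quill-2), 994 (Tessera-1), 991 (Quill-3), 989 (Tessera-2), 987 (Stratus-1)
The (k+1)-th unit-bid is $983.
Allocation: Quill 3, Stratus 1, Tessera 2.

Quill 3, Stratus 1, Tessera 2; clearing price $983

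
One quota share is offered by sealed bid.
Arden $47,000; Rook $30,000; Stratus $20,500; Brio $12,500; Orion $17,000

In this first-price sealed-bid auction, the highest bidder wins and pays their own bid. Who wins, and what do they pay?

First-price sealed-bid auction: the highest bidder wins and pays their own bid.
Bids ranked: 47,000 (Arden) > 30,000 (Rook) > 20,500 (Stratus) > 17,000 (Orion) > 12,500 (Brio)
Arden is highest → pays own bid, $47,000.

Arden pays $47,000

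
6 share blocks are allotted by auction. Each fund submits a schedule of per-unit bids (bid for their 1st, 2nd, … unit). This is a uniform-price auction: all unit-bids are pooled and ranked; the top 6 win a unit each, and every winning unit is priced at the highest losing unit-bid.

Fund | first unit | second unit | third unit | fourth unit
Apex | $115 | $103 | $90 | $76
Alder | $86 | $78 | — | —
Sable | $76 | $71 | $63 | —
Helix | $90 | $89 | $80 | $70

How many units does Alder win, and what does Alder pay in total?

All unit-bids, highest first — top 6: 115 (Apex-1), 103 (Apex-2), 90 (Apex-3), 90 (Helix-1), 89 (Helix-2), 86 (Alder-1)
First bid not allocated: $80.
Alder wins 1 unit(s) at $80 each.

Alder: 1 unit, pays $80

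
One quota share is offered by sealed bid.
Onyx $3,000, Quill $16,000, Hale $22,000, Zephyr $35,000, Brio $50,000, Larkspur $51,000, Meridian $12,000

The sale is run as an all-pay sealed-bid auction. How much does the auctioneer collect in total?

All-pay sealed-bid auction: the highest bidder wins the item, but every bidder pays their own bid.
Bids in order: 51,000 (Larkspur) > 50,000 (Brio) > 35,000 (Zephyr) > 22,000 (Hale) > 16,000 (Quill) > 12,000 (Meridian) > …
Larkspur wins with the top bid; all bids are sunk regardless.
Every bidder forfeits their bid regardless of winning.
Revenue = 3,000 + 16,000 + 22,000 + 35,000 + 50,000 + 51,000 + 12,000 = $189,000.

Total revenue: $189,000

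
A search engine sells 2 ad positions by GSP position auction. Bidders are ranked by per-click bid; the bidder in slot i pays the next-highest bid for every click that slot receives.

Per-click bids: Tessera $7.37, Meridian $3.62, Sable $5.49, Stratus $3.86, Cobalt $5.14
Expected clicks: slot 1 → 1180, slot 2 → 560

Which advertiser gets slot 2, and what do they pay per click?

Per-click bids in order: $7.37 (Tessera) > $5.49 (Sable) > $5.14 (Cobalt) > …
Slot 2 goes to the second-ranked bidder, Sable, who pays the next bid down: $5.14/click.

Sable; $5.14 per click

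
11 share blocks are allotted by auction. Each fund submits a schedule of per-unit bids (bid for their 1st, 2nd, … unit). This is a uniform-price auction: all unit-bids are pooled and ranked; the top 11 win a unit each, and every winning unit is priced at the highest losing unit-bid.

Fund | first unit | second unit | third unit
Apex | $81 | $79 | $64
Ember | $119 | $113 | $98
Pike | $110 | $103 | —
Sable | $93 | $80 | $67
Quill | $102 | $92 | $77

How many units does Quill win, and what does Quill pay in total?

All unit-bids, highest first — top 11: 119 (Ember-1), 113 (Ember-2), 110 (Pike-1), 103 (Pike-2), 102 (Quill-1), 98 (Ember-3), 93 (Sable-1), 92 (Quill-2), 81 (Apex-1), 80 (Sable-2), 79 (Apex-2)
Highest rejected unit-bid = $77.
Quill wins 2 unit(s) at $77 each.

Quill: 2 units, pays $154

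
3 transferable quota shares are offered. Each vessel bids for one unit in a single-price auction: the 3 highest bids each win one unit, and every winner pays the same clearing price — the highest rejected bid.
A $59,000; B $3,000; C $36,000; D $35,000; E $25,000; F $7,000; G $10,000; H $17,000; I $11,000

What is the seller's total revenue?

Ordering the bids: 59,000 (A), 36,000 (C), 35,000 (D), 25,000 (E), 17,000 (H), …
Top 3: A, C, D.
Clearing price = highest rejected bid = $25,000.
Total revenue = 3 × $25,000 = $75,000.

Total revenue: $75,000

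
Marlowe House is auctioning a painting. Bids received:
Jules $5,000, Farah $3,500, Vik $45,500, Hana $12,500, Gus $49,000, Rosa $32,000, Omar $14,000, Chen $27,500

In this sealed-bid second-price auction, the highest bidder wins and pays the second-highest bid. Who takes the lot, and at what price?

Bids in order: 49,000 (Gus) > 45,500 (Vik) > 32,000 (Rosa) > 27,500 (Chen) > 14,000 (Omar) > 12,500 (Hana) > …
Gus is highest; pays the second-highest bid, $45,500.

Gus pays $45,500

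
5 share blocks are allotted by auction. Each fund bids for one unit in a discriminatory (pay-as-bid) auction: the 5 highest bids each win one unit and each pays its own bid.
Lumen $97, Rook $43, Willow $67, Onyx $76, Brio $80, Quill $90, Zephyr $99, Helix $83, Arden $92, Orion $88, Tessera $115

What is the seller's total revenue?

Ordering the bids: 115 (Tessera), 99 (Zephyr), 97 (Lumen), 92 (Arden), 90 (Quill), 88 (Orion), 83 (Helix), …
The 5 highest are Tessera, Zephyr, Lumen, Arden, Quill.
Total revenue = 115 + 99 + 97 + 92 + 90 = $493.

Total revenue: $493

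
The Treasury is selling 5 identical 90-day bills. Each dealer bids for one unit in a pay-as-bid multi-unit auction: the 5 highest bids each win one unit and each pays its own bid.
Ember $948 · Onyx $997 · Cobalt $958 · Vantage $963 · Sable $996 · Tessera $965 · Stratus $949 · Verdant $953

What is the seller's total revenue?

Ordering the bids: 997 (Onyx), 996 (Sable), 965 (Tessera), 963 (Vantage), 958 (Cobalt), 953 (Verdant), 949 (Stratus), …
The 5 highest are Onyx, Sable, Tessera, Vantage, Cobalt.
Total revenue = 997 + 996 + 965 + 963 + 958 = $4,879.

Total revenue: $4,879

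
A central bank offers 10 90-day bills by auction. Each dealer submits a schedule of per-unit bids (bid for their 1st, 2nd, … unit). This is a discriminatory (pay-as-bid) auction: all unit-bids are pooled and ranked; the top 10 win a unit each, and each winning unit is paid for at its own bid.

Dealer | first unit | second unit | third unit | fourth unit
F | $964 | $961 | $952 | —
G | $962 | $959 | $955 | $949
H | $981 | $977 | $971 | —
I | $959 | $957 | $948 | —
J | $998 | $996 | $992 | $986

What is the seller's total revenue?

Total revenue: $9,788

All unit-bids, highest first — top 10: 998 (J-1), 996 (J-2), 992 (J-3), 986 (J-4), 981 (H-1), 977 (H-2), 971 (H-3), 964 (F-1), 962 (G-1), 961 (F-2)
Next rejected bid: $959 (not a price — pay-as-bid).
Each winning unit pays its own bid.
Revenue = 998 + 996 + 992 + 986 + 981 + 977 + 971 + 964 + 962 + 961 = $9,788.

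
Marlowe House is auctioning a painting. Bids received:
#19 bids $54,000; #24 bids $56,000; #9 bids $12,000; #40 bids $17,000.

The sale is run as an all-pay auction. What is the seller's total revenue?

Total revenue: $139,000

Bids in order: 56,000 (#24) > 54,000 (#19) > 17,000 (#40) > 12,000 (#9)
#24 wins with the top bid; all bids are sunk regardless.
Every bidder forfeits their bid regardless of winning.
Revenue = 54,000 + 56,000 + 12,000 + 17,000 = $139,000.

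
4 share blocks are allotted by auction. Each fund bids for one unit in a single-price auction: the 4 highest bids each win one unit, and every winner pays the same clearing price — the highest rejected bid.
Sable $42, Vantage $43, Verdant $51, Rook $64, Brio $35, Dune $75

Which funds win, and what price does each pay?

Sorting: 75 (Dune), 64 (Rook), 51 (Verdant), 43 (Vantage), 42 (Sable), 35 (Brio)
Winners (4 units): Dune, Rook, Verdant, Vantage.
Clearing price = highest rejected bid = $42.

Dune, Rook, Verdant, Vantage; each pays $42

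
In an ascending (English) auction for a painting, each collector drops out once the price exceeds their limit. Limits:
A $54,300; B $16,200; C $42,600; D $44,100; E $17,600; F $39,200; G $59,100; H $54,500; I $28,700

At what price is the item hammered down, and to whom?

Ascending (English) auction: the price rises until one bidder remains; the winner pays the price at which the last rival dropped out.
Limits in order: 59,100 (G) > 54,500 (H) > 54,300 (A) > 44,100 (D) > 42,600 (C) > 39,200 (F) > …
Once the price passes $54,500, only G is left; the hammer falls at H's limit of $54,500.

G wins at $54,500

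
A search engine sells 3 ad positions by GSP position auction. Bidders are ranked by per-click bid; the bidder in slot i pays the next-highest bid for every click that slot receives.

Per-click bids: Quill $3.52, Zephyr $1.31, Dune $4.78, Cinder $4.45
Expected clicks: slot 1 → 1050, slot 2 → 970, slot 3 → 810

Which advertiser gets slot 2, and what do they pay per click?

Cinder; $3.52 per click

Sorting advertisers: $4.78 (Dune) > $4.45 (Cinder) > $3.52 (Quill) > $1.31 (Zephyr)
Slot 2 goes to the second-ranked bidder, Cinder, who pays the next bid down: $3.52/click.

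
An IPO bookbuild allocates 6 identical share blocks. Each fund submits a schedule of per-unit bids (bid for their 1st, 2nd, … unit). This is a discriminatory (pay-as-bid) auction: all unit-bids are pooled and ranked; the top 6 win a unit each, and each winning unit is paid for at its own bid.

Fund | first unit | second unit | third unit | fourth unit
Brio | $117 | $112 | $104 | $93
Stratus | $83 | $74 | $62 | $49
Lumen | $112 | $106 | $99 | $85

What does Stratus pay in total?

Stratus pays $0

Merging the schedules and taking the best 6: 117 (Brio-1), 112 (Brio-2), 112 (Lumen-1), 106 (Lumen-2), 104 (Brio-3), 99 (Lumen-3)
Next rejected bid: $93 (not a price — pay-as-bid).
Stratus wins no units.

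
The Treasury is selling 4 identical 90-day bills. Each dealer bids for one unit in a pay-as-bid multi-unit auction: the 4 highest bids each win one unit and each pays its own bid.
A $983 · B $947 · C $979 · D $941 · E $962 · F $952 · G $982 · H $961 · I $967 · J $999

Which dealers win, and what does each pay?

J $999, A $983, G $982, C $979

Bids ranked high→low: 999 (J), 983 (A), 982 (G), 979 (C), 967 (I), 962 (E), …
The 4 highest are J, A, G, C.
Each winner pays its own bid: J $999, A $983, G $982, C $979.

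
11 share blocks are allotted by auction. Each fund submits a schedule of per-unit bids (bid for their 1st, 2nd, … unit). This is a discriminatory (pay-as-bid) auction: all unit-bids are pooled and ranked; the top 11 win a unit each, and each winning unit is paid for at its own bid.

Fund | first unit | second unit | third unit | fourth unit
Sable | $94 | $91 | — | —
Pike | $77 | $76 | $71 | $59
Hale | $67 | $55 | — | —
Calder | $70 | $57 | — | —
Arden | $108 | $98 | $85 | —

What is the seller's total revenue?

All unit-bids, highest first — top 11: 108 (Arden-1), 98 (Arden-2), 94 (Sable-1), 91 (Sable-2), 85 (Arden-3), 77 (Pike-1), 76 (Pike-2), 71 (Pike-3), 70 (Calder-1), 67 (Hale-1), 59 (Pike-4)
Next rejected bid: $57 (not a price — pay-as-bid).
Each winning unit pays its own bid.
Revenue = 108 + 98 + 94 + 91 + 85 + 77 + 76 + 71 + 70 + 67 + 59 = $896.

Total revenue: $896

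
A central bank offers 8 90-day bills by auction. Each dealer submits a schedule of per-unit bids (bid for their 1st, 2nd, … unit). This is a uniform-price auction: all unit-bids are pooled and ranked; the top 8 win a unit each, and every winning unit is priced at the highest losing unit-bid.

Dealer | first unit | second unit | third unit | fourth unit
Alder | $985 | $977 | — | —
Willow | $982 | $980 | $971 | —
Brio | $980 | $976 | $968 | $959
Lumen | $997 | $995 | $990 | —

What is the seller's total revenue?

Total revenue: $7,808

All unit-bids, highest first — top 8: 997 (Lumen-1), 995 (Lumen-2), 990 (Lumen-3), 985 (Alder-1), 982 (Willow-1), 980 (Willow-2), 980 (Brio-1), 977 (Alder-2)
First bid not allocated: $976.
Allocation: Alder 2, Brio 1, Lumen 3, Willow 2. Every unit priced at $976.
Revenue = 8 × 976 = $7,808.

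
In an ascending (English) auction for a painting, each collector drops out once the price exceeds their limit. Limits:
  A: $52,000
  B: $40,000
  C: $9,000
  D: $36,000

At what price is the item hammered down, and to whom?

A wins at $40,000

Open ascending-bid auction: the price rises until one bidder remains; the winner pays the price at which the last rival dropped out.
Limits ranked: 52,000 (A) > 40,000 (B) > 36,000 (D) > 9,000 (C)
Bidding ends when B exits at $40,000; A takes it.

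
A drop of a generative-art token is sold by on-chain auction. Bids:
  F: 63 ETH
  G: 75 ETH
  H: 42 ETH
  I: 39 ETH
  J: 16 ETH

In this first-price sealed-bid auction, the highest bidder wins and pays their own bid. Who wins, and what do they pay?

G pays 75 ETH

First-price sealed-bid auction: the highest bidder wins and pays their own bid.
Bids ranked: 75 (G) > 63 (F) > 42 (H) > 39 (I) > 16 (J)
G is highest → pays own bid, 75 ETH.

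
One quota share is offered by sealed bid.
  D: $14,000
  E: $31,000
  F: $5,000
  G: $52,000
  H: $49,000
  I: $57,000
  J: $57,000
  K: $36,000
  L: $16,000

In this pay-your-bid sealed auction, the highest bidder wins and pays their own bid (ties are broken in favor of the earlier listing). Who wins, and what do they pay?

Bids ranked: 57,000 (I) > 57,000 (J) > 52,000 (G) > 49,000 (H) > 36,000 (K) > 31,000 (E) > …
Tie at $57,000 → I wins by tie-break.
I is highest → pays own bid, $57,000.

I pays $57,000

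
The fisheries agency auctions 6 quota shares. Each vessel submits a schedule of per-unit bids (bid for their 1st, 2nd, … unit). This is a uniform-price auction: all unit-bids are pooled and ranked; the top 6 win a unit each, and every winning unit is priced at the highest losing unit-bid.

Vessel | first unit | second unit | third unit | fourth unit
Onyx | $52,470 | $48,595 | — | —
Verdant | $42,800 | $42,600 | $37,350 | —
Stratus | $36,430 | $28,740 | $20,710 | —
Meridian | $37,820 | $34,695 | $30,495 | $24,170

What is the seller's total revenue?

Total revenue: $218,580

Merging the schedules and taking the best 6: 52,470 (Onyx-1), 48,595 (Onyx-2), 42,800 (Verdant-1), 42,600 (Verdant-2), 37,820 (Meridian-1), 37,350 (Verdant-3)
Highest rejected unit-bid = $36,430.
Allocation: Meridian 1, Onyx 2, Verdant 3. Every unit priced at $36,430.
Revenue = 6 × 36,430 = $218,580.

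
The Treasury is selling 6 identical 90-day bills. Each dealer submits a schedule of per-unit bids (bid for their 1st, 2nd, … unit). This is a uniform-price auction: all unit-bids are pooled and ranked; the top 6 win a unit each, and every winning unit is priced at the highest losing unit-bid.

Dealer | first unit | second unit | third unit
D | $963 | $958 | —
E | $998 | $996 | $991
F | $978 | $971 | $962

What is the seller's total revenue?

Pooled unit-bids ranked (top 6): 998 (E-1), 996 (E-2), 991 (E-3), 978 (F-1), 971 (F-2), 963 (D-1)
Highest rejected unit-bid = $962.
Allocation: D 1, E 3, F 2. Every unit priced at $962.
Revenue = 6 × 962 = $5,772.

Total revenue: $5,772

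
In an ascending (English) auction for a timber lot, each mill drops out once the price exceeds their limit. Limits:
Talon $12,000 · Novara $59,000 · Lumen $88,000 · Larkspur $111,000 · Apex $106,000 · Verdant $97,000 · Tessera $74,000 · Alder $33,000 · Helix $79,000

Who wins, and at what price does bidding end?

Larkspur wins at $106,000

Limits in order: 111,000 (Larkspur) > 106,000 (Apex) > 97,000 (Verdant) > 88,000 (Lumen) > 79,000 (Helix) > 74,000 (Tessera) > …
Once the price passes $106,000, only Larkspur is left; the hammer falls at Apex's limit of $106,000.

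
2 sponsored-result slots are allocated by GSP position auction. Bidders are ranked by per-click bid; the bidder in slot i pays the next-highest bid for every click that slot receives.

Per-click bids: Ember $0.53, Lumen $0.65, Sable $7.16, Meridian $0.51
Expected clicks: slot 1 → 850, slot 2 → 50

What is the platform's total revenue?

Per-click bids in order: $7.16 (Sable) > $0.65 (Lumen) > $0.53 (Ember) > …
Slot 1: Sable pays $0.65 × 850 = $552.50
Slot 2: Lumen pays $0.53 × 50 = $26.50
Total = $579.00

Total revenue: $579.00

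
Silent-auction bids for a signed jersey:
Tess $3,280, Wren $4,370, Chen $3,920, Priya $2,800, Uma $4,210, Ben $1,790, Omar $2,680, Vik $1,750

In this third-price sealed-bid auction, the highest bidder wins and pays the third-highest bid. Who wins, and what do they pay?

Wren pays $3,920

Bids in order: 4,370 (Wren) > 4,210 (Uma) > 3,920 (Chen) > 3,280 (Tess) > 2,800 (Priya) > 2,680 (Omar) > …
Wren is highest; pays the third-highest bid, $3,920.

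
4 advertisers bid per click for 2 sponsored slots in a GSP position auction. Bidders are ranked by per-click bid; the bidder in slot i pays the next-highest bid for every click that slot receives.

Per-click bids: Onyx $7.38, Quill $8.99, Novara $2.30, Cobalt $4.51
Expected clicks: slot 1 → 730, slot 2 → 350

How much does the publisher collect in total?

Per-click bids in order: $8.99 (Quill) > $7.38 (Onyx) > $4.51 (Cobalt) > …
Slot 1: Quill pays $7.38 × 730 = $5387.40
Slot 2: Onyx pays $4.51 × 350 = $1578.50
Total = $6965.90

Total revenue: $6965.90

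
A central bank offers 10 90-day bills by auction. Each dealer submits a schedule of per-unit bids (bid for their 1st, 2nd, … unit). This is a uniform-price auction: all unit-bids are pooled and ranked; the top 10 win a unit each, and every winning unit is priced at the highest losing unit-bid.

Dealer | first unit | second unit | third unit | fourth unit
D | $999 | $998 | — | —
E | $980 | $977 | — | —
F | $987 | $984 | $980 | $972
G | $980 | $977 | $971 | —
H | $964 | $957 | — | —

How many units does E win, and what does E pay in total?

E: 2 units, pays $1,942

Pooled unit-bids ranked (top 10): 999 (D-1), 998 (D-2), 987 (F-1), 984 (F-2), 980 (E-1), 980 (F-3), 980 (G-1), 977 (E-2), 977 (G-2), 972 (F-4)
Highest rejected unit-bid = $971.
E wins 2 unit(s) at $971 each.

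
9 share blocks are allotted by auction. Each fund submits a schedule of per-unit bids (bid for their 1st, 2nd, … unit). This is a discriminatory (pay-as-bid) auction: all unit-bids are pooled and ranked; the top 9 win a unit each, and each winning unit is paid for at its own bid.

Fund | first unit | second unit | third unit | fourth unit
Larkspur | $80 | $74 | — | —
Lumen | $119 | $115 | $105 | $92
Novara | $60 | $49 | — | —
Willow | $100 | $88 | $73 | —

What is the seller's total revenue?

Merging the schedules and taking the best 9: 119 (Lumen-1), 115 (Lumen-2), 105 (Lumen-3), 100 (Willow-1), 92 (Lumen-4), 88 (Willow-2), 80 (Larkspur-1), 74 (Larkspur-2), 73 (Willow-3)
Next rejected bid: $60 (not a price — pay-as-bid).
Each winning unit pays its own bid.
Revenue = 119 + 115 + 105 + 100 + 92 + 88 + 80 + 74 + 73 = $846.

Total revenue: $846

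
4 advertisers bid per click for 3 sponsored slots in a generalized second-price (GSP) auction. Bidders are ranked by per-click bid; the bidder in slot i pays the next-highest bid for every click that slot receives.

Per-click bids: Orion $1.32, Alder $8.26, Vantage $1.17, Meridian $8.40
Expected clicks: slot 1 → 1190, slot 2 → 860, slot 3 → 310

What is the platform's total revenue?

Total revenue: $11327.30

Per-click bids in order: $8.40 (Meridian) > $8.26 (Alder) > $1.32 (Orion) > $1.17 (Vantage)
Slot 1: Meridian pays $8.26 × 1190 = $9829.40
Slot 2: Alder pays $1.32 × 860 = $1135.20
Slot 3: Orion pays $1.17 × 310 = $362.70
Total = $11327.30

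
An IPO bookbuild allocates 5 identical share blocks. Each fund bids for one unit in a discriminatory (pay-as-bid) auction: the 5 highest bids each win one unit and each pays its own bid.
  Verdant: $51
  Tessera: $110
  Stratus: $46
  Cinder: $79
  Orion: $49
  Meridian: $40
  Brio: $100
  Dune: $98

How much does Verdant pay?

Sorting: 110 (Tessera), 100 (Brio), 98 (Dune), 79 (Cinder), 51 (Verdant), 49 (Orion), 46 (Stratus), …
The 5 highest are Tessera, Brio, Dune, Cinder, Verdant.
Verdant wins → own bid $51.

Verdant pays $51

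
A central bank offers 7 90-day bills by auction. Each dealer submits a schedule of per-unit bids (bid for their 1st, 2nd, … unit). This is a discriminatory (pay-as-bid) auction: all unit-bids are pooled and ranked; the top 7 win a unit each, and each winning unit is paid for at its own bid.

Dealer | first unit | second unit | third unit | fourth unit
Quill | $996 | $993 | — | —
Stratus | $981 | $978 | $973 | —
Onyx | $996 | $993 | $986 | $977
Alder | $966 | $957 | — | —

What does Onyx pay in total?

Onyx pays $2,975

All unit-bids, highest first — top 7: 996 (Quill-1), 996 (Onyx-1), 993 (Quill-2), 993 (Onyx-2), 986 (Onyx-3), 981 (Stratus-1), 978 (Stratus-2)
Next rejected bid: $977 (not a price — pay-as-bid).
Onyx's winning unit-bids: 996 + 993 + 986 = $2,975.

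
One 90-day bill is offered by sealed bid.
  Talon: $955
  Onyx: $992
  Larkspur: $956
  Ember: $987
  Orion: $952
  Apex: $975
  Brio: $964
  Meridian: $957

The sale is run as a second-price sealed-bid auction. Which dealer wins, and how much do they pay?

Onyx pays $987

Sorting bids: 992 (Onyx) > 987 (Ember) > 975 (Apex) > 964 (Brio) > 957 (Meridian) > 956 (Larkspur) > …
Onyx is highest; pays the second-highest bid, $987.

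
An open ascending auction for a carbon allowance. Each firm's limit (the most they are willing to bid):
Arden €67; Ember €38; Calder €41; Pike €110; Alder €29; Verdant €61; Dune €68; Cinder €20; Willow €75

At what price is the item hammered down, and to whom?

Pike wins at €75

Limits in order: 110 (Pike) > 75 (Willow) > 68 (Dune) > 67 (Arden) > 61 (Verdant) > 41 (Calder) > …
Bidding ends when Willow exits at €75; Pike takes it.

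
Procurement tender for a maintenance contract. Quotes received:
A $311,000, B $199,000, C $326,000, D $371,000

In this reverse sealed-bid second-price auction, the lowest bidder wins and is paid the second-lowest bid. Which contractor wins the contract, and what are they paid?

B is paid $311,000

Rule: the lowest bidder wins and is paid the second-lowest bid.
Bids ranked: 199,000 (B) < 311,000 (A) < 326,000 (C) < 371,000 (D)
B wins with the lowest bid; price is set by the runner-up at $311,000.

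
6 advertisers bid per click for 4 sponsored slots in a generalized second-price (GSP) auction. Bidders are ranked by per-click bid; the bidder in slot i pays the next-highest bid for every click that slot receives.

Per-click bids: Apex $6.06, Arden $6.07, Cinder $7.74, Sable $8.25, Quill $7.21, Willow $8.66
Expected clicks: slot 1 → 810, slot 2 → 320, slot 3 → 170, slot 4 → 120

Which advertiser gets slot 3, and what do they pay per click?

Per-click bids in order: $8.66 (Willow) > $8.25 (Sable) > $7.74 (Cinder) > $7.21 (Quill) > $6.07 (Arden) > …
Slot 3 goes to the third-ranked bidder, Cinder, who pays the next bid down: $7.21/click.

Cinder; $7.21 per click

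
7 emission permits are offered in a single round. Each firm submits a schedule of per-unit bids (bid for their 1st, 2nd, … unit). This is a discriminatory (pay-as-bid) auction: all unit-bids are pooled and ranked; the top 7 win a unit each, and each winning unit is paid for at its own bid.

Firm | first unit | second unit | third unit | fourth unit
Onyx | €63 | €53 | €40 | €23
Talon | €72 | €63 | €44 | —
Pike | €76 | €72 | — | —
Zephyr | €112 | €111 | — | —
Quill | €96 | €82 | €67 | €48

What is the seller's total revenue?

Merging the schedules and taking the best 7: 112 (Zephyr-1), 111 (Zephyr-2), 96 (Quill-1), 82 (Quill-2), 76 (Pike-1), 72 (Talon-1), 72 (Pike-2)
Next rejected bid: €67 (not a price — pay-as-bid).
Each winning unit pays its own bid.
Revenue = 112 + 111 + 96 + 82 + 76 + 72 + 72 = €621.

Total revenue: €621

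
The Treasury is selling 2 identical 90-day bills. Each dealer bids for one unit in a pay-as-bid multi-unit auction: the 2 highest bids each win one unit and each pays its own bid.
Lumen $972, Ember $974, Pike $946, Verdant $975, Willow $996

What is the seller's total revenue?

Sorting: 996 (Willow), 975 (Verdant), 974 (Ember), 972 (Lumen), …
Winners (2 units): Willow, Verdant.
Total revenue = 996 + 975 = $1,971.

Total revenue: $1,971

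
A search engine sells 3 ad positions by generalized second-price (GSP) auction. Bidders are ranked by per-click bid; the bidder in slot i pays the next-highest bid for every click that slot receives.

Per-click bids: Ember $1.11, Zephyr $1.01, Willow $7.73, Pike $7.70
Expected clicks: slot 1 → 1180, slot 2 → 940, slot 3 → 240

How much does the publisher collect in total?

Total revenue: $10371.80

Sorting advertisers: $7.73 (Willow) > $7.70 (Pike) > $1.11 (Ember) > $1.01 (Zephyr)
Slot 1: Willow pays $7.70 × 1180 = $9086.00
Slot 2: Pike pays $1.11 × 940 = $1043.40
Slot 3: Ember pays $1.01 × 240 = $242.40
Total = $10371.80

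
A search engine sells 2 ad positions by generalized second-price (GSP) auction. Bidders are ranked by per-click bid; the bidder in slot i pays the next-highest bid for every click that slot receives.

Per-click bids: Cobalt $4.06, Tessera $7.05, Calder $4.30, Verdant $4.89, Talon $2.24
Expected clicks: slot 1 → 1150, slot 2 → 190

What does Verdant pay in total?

Per-click bids in order: $7.05 (Tessera) > $4.89 (Verdant) > $4.30 (Calder) > …
Verdant holds slot 2 → pays next bid $4.30 × 190 clicks = $817.00.

Verdant pays $817.00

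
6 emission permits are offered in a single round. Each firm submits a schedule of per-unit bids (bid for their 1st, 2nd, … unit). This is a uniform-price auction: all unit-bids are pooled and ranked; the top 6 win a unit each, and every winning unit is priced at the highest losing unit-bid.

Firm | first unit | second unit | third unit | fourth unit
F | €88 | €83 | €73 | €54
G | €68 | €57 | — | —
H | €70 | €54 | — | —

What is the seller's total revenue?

Total revenue: €324

All unit-bids, highest first — top 6: 88 (F-1), 83 (F-2), 73 (F-3), 70 (H-1), 68 (G-1), 57 (G-2)
The (k+1)-th unit-bid is €54.
Allocation: F 3, G 2, H 1. Every unit priced at €54.
Revenue = 6 × 54 = €324.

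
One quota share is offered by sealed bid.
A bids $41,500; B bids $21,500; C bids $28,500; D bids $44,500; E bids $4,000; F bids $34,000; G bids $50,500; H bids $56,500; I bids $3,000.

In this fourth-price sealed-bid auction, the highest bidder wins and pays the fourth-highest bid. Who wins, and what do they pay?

H pays $41,500

Bids ranked: 56,500 (H) > 50,500 (G) > 44,500 (D) > 41,500 (A) > 34,000 (F) > 28,500 (C) > …
H wins; payment is bid #4 in the ranking = $41,500.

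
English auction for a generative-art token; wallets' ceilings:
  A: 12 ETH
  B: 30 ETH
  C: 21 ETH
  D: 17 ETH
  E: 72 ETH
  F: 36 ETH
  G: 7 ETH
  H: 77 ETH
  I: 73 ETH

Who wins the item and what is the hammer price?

H wins at 73 ETH

Limits ranked: 77 (H) > 73 (I) > 72 (E) > 36 (F) > 30 (B) > 21 (C) > …
Once the price passes 73 ETH, only H is left; the hammer falls at I's limit of 73 ETH.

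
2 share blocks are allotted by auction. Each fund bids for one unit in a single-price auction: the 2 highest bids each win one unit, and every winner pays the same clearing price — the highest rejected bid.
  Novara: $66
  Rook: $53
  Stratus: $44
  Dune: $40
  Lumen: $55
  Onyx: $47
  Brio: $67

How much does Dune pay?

Bids ranked high→low: 67 (Brio), 66 (Novara), 55 (Lumen), 53 (Rook), …
The 2 highest are Brio, Novara.
First losing bid is Lumen's $55, which sets the uniform price.
Dune does not win → pays $0.

Dune pays $0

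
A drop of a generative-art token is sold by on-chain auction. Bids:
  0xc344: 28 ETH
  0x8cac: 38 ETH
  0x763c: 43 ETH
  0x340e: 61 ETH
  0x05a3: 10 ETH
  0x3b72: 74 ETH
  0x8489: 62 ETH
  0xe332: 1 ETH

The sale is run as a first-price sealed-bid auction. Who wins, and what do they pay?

0x3b72 pays 74 ETH

Bids ranked: 74 (0x3b72) > 62 (0x8489) > 61 (0x340e) > 43 (0x763c) > 38 (0x8cac) > 28 (0xc344) > …
0x3b72 has the highest bid and pays exactly that: 74 ETH.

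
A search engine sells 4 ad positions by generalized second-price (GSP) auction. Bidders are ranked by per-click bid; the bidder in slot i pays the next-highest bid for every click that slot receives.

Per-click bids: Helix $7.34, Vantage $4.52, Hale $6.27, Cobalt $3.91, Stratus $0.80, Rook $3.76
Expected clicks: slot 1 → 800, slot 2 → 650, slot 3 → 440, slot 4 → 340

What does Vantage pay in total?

Ranked by bid: $7.34 (Helix) > $6.27 (Hale) > $4.52 (Vantage) > $3.91 (Cobalt) > $3.76 (Rook) > …
Vantage holds slot 3 → pays next bid $3.91 × 440 clicks = $1720.40.

Vantage pays $1720.40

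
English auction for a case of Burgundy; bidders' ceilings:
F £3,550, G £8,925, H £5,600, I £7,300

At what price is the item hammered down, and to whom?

G wins at £7,300

Ascending (English) auction: the price rises until one bidder remains; the winner pays the price at which the last rival dropped out.
Limits in order: 8,925 (G) > 7,300 (I) > 5,600 (H) > 3,550 (F)
Once the price passes £7,300, only G is left; the hammer falls at I's limit of £7,300.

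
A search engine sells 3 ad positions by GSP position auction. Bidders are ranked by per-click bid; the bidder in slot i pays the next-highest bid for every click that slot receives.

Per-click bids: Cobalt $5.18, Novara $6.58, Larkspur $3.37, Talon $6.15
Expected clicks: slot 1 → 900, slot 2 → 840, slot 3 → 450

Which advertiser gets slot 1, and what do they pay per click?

Novara; $6.15 per click

Per-click bids in order: $6.58 (Novara) > $6.15 (Talon) > $5.18 (Cobalt) > $3.37 (Larkspur)
Slot 1 goes to the first-ranked bidder, Novara, who pays the next bid down: $6.15/click.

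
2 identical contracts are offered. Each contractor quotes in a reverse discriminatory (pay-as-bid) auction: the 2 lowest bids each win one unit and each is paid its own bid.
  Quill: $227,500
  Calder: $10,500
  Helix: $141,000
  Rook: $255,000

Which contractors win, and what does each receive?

Calder $10,500, Helix $141,000

Sorting: 10,500 (Calder), 141,000 (Helix), 227,500 (Quill), 255,000 (Rook)
Winners (2 units): Calder, Helix.
Each winner is paid its own bid: Calder $10,500, Helix $141,000.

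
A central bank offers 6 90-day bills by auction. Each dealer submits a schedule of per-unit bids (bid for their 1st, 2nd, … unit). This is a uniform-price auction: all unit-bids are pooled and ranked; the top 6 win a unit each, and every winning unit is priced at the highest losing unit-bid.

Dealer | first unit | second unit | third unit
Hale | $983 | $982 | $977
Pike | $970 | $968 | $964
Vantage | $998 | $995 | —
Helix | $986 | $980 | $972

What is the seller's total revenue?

Merging the schedules and taking the best 6: 998 (Vantage-1), 995 (Vantage-2), 986 (Helix-1), 983 (Hale-1), 982 (Hale-2), 980 (Helix-2)
The (k+1)-th unit-bid is $977.
Allocation: Hale 2, Helix 2, Vantage 2. Every unit priced at $977.
Revenue = 6 × 977 = $5,862.

Total revenue: $5,862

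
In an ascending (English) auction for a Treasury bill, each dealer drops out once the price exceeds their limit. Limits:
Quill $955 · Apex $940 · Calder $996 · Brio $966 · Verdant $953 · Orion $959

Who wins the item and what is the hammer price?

Calder wins at $966

Rule: the price rises until one bidder remains; the winner pays the price at which the last rival dropped out.
Sorting limits: 996 (Calder) > 966 (Brio) > 959 (Orion) > 955 (Quill) > 953 (Verdant) > 940 (Apex)
Once the price passes $966, only Calder is left; the hammer falls at Brio's limit of $966.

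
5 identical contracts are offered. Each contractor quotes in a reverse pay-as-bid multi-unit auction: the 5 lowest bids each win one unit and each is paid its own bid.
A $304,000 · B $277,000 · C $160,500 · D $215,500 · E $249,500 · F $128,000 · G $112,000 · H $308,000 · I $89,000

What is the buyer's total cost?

Ordering the bids: 89,000 (I), 112,000 (G), 128,000 (F), 160,500 (C), 215,500 (D), 249,500 (E), 277,000 (B), …
Winners (5 units): I, G, F, C, D.
Total cost = 89,000 + 112,000 + 128,000 + 160,500 + 215,500 = $705,000.

Total cost: $705,000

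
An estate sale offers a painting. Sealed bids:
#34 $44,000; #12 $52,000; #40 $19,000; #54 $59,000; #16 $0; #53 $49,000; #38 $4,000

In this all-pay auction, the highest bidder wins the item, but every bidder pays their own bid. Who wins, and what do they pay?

Bids ranked: 59,000 (#54) > 52,000 (#12) > 49,000 (#53) > 44,000 (#34) > 19,000 (#40) > 4,000 (#38) > …
#54 wins with the top bid; all bids are sunk regardless.

#54 pays $59,000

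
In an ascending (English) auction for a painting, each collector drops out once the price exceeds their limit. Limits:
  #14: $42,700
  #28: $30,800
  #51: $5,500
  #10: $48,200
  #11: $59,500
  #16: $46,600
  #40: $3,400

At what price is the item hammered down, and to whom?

Limits in order: 59,500 (#11) > 48,200 (#10) > 46,600 (#16) > 42,700 (#14) > 30,800 (#28) > 5,500 (#51) > …
Once the price passes $48,200, only #11 is left; the hammer falls at #10's limit of $48,200.

#11 wins at $48,200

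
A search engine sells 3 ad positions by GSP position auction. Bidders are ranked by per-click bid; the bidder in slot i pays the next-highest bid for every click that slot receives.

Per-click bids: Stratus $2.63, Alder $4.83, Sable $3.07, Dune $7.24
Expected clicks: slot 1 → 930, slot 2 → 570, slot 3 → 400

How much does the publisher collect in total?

Total revenue: $7293.80

Per-click bids in order: $7.24 (Dune) > $4.83 (Alder) > $3.07 (Sable) > $2.63 (Stratus)
Slot 1: Dune pays $4.83 × 930 = $4491.90
Slot 2: Alder pays $3.07 × 570 = $1749.90
Slot 3: Sable pays $2.63 × 400 = $1052.00
Total = $7293.80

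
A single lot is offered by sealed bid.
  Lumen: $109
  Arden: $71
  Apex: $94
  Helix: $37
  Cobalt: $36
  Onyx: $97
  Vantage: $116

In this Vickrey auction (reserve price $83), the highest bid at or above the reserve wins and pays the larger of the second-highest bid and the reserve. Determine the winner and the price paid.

Bids in order: 116 (Vantage) > 109 (Lumen) > 97 (Onyx) > 94 (Apex) > 71 (Arden) > 37 (Helix) > …
Vantage has the top bid at or above the reserve ($116).
Second-highest bid $109 exceeds the reserve $83 → payment $109.

Vantage pays $109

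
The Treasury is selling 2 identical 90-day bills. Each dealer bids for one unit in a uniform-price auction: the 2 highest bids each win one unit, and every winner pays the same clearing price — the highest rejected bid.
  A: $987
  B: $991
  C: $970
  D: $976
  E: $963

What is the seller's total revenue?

Bids ranked high→low: 991 (B), 987 (A), 976 (D), 970 (C), …
Winners (2 units): B, A.
Clearing price = highest rejected bid = $976.
Total revenue = 2 × $976 = $1,952.

Total revenue: $1,952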